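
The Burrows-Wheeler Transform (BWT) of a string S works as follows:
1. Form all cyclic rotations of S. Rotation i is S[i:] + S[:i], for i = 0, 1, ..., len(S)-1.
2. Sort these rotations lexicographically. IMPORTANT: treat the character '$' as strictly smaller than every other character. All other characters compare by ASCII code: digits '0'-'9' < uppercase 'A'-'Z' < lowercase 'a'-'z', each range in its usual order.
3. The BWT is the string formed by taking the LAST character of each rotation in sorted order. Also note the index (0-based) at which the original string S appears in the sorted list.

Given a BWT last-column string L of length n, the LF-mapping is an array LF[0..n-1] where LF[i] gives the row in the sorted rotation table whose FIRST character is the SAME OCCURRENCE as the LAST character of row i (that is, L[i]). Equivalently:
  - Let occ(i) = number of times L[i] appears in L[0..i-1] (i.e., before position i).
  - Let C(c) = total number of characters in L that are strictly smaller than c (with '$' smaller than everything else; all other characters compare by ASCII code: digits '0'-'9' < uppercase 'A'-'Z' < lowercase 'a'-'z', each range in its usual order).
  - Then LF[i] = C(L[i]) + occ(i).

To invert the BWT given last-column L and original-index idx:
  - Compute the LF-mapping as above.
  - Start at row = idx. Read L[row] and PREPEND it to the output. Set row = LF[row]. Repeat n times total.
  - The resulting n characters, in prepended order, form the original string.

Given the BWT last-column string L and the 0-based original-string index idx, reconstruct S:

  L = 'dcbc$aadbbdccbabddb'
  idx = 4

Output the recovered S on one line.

LF mapping: 14 10 4 11 0 1 2 15 5 6 16 12 13 7 3 8 17 18 9
Walk LF starting at row 4, prepending L[row]:
  step 1: row=4, L[4]='$', prepend. Next row=LF[4]=0
  step 2: row=0, L[0]='d', prepend. Next row=LF[0]=14
  step 3: row=14, L[14]='a', prepend. Next row=LF[14]=3
  step 4: row=3, L[3]='c', prepend. Next row=LF[3]=11
  step 5: row=11, L[11]='c', prepend. Next row=LF[11]=12
  step 6: row=12, L[12]='c', prepend. Next row=LF[12]=13
  step 7: row=13, L[13]='b', prepend. Next row=LF[13]=7
  step 8: row=7, L[7]='d', prepend. Next row=LF[7]=15
  step 9: row=15, L[15]='b', prepend. Next row=LF[15]=8
  step 10: row=8, L[8]='b', prepend. Next row=LF[8]=5
  step 11: row=5, L[5]='a', prepend. Next row=LF[5]=1
  step 12: row=1, L[1]='c', prepend. Next row=LF[1]=10
  step 13: row=10, L[10]='d', prepend. Next row=LF[10]=16
  step 14: row=16, L[16]='d', prepend. Next row=LF[16]=17
  step 15: row=17, L[17]='d', prepend. Next row=LF[17]=18
  step 16: row=18, L[18]='b', prepend. Next row=LF[18]=9
  step 17: row=9, L[9]='b', prepend. Next row=LF[9]=6
  step 18: row=6, L[6]='a', prepend. Next row=LF[6]=2
  step 19: row=2, L[2]='b', prepend. Next row=LF[2]=4
Reversed output: babbdddcabbdbcccad$

Answer: babbdddcabbdbcccad$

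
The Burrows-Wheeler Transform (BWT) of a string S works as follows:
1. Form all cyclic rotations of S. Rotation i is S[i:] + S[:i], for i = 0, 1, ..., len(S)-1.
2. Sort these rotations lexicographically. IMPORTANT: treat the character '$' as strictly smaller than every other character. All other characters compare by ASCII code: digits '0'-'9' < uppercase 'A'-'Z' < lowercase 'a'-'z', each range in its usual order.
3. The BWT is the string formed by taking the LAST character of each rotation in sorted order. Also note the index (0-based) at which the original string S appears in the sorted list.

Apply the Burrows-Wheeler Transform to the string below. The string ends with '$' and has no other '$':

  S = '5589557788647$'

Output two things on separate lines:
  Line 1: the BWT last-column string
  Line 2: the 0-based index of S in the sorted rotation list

All 14 rotations (rotation i = S[i:]+S[:i]):
  rot[0] = 5589557788647$
  rot[1] = 589557788647$5
  rot[2] = 89557788647$55
  rot[3] = 9557788647$558
  rot[4] = 557788647$5589
  rot[5] = 57788647$55895
  rot[6] = 7788647$558955
  rot[7] = 788647$5589557
  rot[8] = 88647$55895577
  rot[9] = 8647$558955778
  rot[10] = 647$5589557788
  rot[11] = 47$55895577886
  rot[12] = 7$558955778864
  rot[13] = $5589557788647
Sorted (with $ < everything):
  sorted[0] = $5589557788647  (last char: '7')
  sorted[1] = 47$55895577886  (last char: '6')
  sorted[2] = 557788647$5589  (last char: '9')
  sorted[3] = 5589557788647$  (last char: '$')
  sorted[4] = 57788647$55895  (last char: '5')
  sorted[5] = 589557788647$5  (last char: '5')
  sorted[6] = 647$5589557788  (last char: '8')
  sorted[7] = 7$558955778864  (last char: '4')
  sorted[8] = 7788647$558955  (last char: '5')
  sorted[9] = 788647$5589557  (last char: '7')
  sorted[10] = 8647$558955778  (last char: '8')
  sorted[11] = 88647$55895577  (last char: '7')
  sorted[12] = 89557788647$55  (last char: '5')
  sorted[13] = 9557788647$558  (last char: '8')
Last column: 769$5584578758
Original string S is at sorted index 3

Answer: 769$5584578758
3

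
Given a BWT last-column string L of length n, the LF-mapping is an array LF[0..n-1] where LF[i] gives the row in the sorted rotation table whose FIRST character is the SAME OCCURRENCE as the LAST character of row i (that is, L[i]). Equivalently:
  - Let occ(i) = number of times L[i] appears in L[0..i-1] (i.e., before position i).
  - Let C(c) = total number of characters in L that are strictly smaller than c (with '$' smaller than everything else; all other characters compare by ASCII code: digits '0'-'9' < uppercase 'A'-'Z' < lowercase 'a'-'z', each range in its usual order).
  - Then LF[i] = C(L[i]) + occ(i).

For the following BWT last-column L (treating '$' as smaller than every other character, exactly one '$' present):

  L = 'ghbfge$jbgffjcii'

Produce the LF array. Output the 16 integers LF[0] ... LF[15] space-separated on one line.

Char counts: '$':1, 'b':2, 'c':1, 'e':1, 'f':3, 'g':3, 'h':1, 'i':2, 'j':2
C (first-col start): C('$')=0, C('b')=1, C('c')=3, C('e')=4, C('f')=5, C('g')=8, C('h')=11, C('i')=12, C('j')=14
L[0]='g': occ=0, LF[0]=C('g')+0=8+0=8
L[1]='h': occ=0, LF[1]=C('h')+0=11+0=11
L[2]='b': occ=0, LF[2]=C('b')+0=1+0=1
L[3]='f': occ=0, LF[3]=C('f')+0=5+0=5
L[4]='g': occ=1, LF[4]=C('g')+1=8+1=9
L[5]='e': occ=0, LF[5]=C('e')+0=4+0=4
L[6]='$': occ=0, LF[6]=C('$')+0=0+0=0
L[7]='j': occ=0, LF[7]=C('j')+0=14+0=14
L[8]='b': occ=1, LF[8]=C('b')+1=1+1=2
L[9]='g': occ=2, LF[9]=C('g')+2=8+2=10
L[10]='f': occ=1, LF[10]=C('f')+1=5+1=6
L[11]='f': occ=2, LF[11]=C('f')+2=5+2=7
L[12]='j': occ=1, LF[12]=C('j')+1=14+1=15
L[13]='c': occ=0, LF[13]=C('c')+0=3+0=3
L[14]='i': occ=0, LF[14]=C('i')+0=12+0=12
L[15]='i': occ=1, LF[15]=C('i')+1=12+1=13

Answer: 8 11 1 5 9 4 0 14 2 10 6 7 15 3 12 13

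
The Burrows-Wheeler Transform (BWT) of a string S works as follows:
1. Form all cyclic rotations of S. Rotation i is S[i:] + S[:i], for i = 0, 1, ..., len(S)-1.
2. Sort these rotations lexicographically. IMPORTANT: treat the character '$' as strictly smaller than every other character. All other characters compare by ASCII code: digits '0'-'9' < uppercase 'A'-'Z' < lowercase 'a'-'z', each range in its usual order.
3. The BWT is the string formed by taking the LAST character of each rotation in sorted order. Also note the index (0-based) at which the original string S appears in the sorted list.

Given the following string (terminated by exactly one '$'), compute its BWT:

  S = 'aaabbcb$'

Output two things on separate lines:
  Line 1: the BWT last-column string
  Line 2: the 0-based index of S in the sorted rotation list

Answer: b$aacabb
1

Derivation:
All 8 rotations (rotation i = S[i:]+S[:i]):
  rot[0] = aaabbcb$
  rot[1] = aabbcb$a
  rot[2] = abbcb$aa
  rot[3] = bbcb$aaa
  rot[4] = bcb$aaab
  rot[5] = cb$aaabb
  rot[6] = b$aaabbc
  rot[7] = $aaabbcb
Sorted (with $ < everything):
  sorted[0] = $aaabbcb  (last char: 'b')
  sorted[1] = aaabbcb$  (last char: '$')
  sorted[2] = aabbcb$a  (last char: 'a')
  sorted[3] = abbcb$aa  (last char: 'a')
  sorted[4] = b$aaabbc  (last char: 'c')
  sorted[5] = bbcb$aaa  (last char: 'a')
  sorted[6] = bcb$aaab  (last char: 'b')
  sorted[7] = cb$aaabb  (last char: 'b')
Last column: b$aacabb
Original string S is at sorted index 1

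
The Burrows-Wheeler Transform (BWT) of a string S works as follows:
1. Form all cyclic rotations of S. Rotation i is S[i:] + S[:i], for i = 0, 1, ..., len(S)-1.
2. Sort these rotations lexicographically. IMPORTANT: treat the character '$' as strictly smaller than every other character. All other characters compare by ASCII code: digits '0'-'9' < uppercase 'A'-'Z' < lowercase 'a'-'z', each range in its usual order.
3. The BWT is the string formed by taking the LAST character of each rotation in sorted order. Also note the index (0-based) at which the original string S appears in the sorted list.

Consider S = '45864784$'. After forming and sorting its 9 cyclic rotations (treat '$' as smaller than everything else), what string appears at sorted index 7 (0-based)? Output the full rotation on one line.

Answer: 84$458647

Derivation:
All 9 rotations (rotation i = S[i:]+S[:i]):
  rot[0] = 45864784$
  rot[1] = 5864784$4
  rot[2] = 864784$45
  rot[3] = 64784$458
  rot[4] = 4784$4586
  rot[5] = 784$45864
  rot[6] = 84$458647
  rot[7] = 4$4586478
  rot[8] = $45864784
Sorted (with $ < everything):
  sorted[0] = $45864784
  sorted[1] = 4$4586478
  sorted[2] = 45864784$
  sorted[3] = 4784$4586
  sorted[4] = 5864784$4
  sorted[5] = 64784$458
  sorted[6] = 784$45864
  sorted[7] = 84$458647
  sorted[8] = 864784$45
sorted[7] = 84$458647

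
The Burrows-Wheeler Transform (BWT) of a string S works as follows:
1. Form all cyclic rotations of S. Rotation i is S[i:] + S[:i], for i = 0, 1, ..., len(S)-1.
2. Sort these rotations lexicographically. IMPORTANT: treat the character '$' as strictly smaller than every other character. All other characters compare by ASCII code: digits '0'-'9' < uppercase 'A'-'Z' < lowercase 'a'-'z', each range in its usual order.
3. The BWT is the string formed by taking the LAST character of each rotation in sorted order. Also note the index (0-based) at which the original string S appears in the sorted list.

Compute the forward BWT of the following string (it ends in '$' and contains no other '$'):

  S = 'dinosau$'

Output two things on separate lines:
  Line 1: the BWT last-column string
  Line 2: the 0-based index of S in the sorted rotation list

Answer: us$dinoa
2

Derivation:
All 8 rotations (rotation i = S[i:]+S[:i]):
  rot[0] = dinosau$
  rot[1] = inosau$d
  rot[2] = nosau$di
  rot[3] = osau$din
  rot[4] = sau$dino
  rot[5] = au$dinos
  rot[6] = u$dinosa
  rot[7] = $dinosau
Sorted (with $ < everything):
  sorted[0] = $dinosau  (last char: 'u')
  sorted[1] = au$dinos  (last char: 's')
  sorted[2] = dinosau$  (last char: '$')
  sorted[3] = inosau$d  (last char: 'd')
  sorted[4] = nosau$di  (last char: 'i')
  sorted[5] = osau$din  (last char: 'n')
  sorted[6] = sau$dino  (last char: 'o')
  sorted[7] = u$dinosa  (last char: 'a')
Last column: us$dinoa
Original string S is at sorted index 2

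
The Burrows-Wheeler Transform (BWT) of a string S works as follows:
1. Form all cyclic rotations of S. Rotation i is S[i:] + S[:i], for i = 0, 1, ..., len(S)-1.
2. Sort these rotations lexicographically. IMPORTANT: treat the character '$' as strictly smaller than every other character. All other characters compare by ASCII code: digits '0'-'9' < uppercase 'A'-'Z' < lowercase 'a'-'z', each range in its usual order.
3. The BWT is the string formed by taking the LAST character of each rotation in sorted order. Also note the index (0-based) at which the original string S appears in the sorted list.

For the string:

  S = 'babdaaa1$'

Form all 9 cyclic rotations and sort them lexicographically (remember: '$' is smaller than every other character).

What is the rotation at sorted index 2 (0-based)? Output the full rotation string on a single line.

Answer: a1$babdaa

Derivation:
All 9 rotations (rotation i = S[i:]+S[:i]):
  rot[0] = babdaaa1$
  rot[1] = abdaaa1$b
  rot[2] = bdaaa1$ba
  rot[3] = daaa1$bab
  rot[4] = aaa1$babd
  rot[5] = aa1$babda
  rot[6] = a1$babdaa
  rot[7] = 1$babdaaa
  rot[8] = $babdaaa1
Sorted (with $ < everything):
  sorted[0] = $babdaaa1
  sorted[1] = 1$babdaaa
  sorted[2] = a1$babdaa
  sorted[3] = aa1$babda
  sorted[4] = aaa1$babd
  sorted[5] = abdaaa1$b
  sorted[6] = babdaaa1$
  sorted[7] = bdaaa1$ba
  sorted[8] = daaa1$bab
sorted[2] = a1$babdaa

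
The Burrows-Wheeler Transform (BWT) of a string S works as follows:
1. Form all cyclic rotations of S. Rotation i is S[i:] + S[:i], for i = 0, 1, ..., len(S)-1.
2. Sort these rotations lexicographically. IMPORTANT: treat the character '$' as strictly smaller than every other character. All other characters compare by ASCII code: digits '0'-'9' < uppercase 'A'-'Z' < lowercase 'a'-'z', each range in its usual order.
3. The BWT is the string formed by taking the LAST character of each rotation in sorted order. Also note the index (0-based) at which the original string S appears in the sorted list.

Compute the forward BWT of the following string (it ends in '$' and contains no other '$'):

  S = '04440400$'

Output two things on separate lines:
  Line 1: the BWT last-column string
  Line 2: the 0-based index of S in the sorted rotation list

All 9 rotations (rotation i = S[i:]+S[:i]):
  rot[0] = 04440400$
  rot[1] = 4440400$0
  rot[2] = 440400$04
  rot[3] = 40400$044
  rot[4] = 0400$0444
  rot[5] = 400$04440
  rot[6] = 00$044404
  rot[7] = 0$0444040
  rot[8] = $04440400
Sorted (with $ < everything):
  sorted[0] = $04440400  (last char: '0')
  sorted[1] = 0$0444040  (last char: '0')
  sorted[2] = 00$044404  (last char: '4')
  sorted[3] = 0400$0444  (last char: '4')
  sorted[4] = 04440400$  (last char: '$')
  sorted[5] = 400$04440  (last char: '0')
  sorted[6] = 40400$044  (last char: '4')
  sorted[7] = 440400$04  (last char: '4')
  sorted[8] = 4440400$0  (last char: '0')
Last column: 0044$0440
Original string S is at sorted index 4

Answer: 0044$0440
4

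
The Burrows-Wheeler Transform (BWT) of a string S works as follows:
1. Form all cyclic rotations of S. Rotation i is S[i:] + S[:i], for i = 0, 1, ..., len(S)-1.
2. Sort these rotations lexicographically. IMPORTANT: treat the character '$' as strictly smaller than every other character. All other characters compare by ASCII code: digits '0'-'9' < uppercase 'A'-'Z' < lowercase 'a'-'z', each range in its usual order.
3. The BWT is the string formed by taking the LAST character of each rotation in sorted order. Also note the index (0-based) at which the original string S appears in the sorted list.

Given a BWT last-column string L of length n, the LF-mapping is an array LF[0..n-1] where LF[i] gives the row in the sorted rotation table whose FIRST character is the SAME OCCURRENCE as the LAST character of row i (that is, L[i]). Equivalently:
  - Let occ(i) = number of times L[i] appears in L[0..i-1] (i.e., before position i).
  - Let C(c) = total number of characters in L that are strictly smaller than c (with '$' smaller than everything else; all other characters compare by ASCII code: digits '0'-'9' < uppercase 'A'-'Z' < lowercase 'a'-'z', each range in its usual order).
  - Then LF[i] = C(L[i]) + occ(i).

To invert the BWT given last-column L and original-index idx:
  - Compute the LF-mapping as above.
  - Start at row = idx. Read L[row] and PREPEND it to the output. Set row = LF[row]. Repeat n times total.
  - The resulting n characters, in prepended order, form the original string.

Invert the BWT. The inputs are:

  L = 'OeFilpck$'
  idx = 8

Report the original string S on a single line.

Answer: pickleFO$

Derivation:
LF mapping: 2 4 1 5 7 8 3 6 0
Walk LF starting at row 8, prepending L[row]:
  step 1: row=8, L[8]='$', prepend. Next row=LF[8]=0
  step 2: row=0, L[0]='O', prepend. Next row=LF[0]=2
  step 3: row=2, L[2]='F', prepend. Next row=LF[2]=1
  step 4: row=1, L[1]='e', prepend. Next row=LF[1]=4
  step 5: row=4, L[4]='l', prepend. Next row=LF[4]=7
  step 6: row=7, L[7]='k', prepend. Next row=LF[7]=6
  step 7: row=6, L[6]='c', prepend. Next row=LF[6]=3
  step 8: row=3, L[3]='i', prepend. Next row=LF[3]=5
  step 9: row=5, L[5]='p', prepend. Next row=LF[5]=8
Reversed output: pickleFO$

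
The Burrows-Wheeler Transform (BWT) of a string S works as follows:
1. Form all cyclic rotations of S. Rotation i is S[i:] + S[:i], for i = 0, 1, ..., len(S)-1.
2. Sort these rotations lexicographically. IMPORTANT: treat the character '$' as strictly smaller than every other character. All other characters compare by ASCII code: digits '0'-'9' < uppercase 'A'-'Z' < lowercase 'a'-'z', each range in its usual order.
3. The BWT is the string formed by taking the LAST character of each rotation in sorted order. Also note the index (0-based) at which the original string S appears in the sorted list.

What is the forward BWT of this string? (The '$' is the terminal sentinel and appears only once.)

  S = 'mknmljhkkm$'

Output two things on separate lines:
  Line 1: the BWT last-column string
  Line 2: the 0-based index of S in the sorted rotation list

Answer: mjlhkmmk$nk
8

Derivation:
All 11 rotations (rotation i = S[i:]+S[:i]):
  rot[0] = mknmljhkkm$
  rot[1] = knmljhkkm$m
  rot[2] = nmljhkkm$mk
  rot[3] = mljhkkm$mkn
  rot[4] = ljhkkm$mknm
  rot[5] = jhkkm$mknml
  rot[6] = hkkm$mknmlj
  rot[7] = kkm$mknmljh
  rot[8] = km$mknmljhk
  rot[9] = m$mknmljhkk
  rot[10] = $mknmljhkkm
Sorted (with $ < everything):
  sorted[0] = $mknmljhkkm  (last char: 'm')
  sorted[1] = hkkm$mknmlj  (last char: 'j')
  sorted[2] = jhkkm$mknml  (last char: 'l')
  sorted[3] = kkm$mknmljh  (last char: 'h')
  sorted[4] = km$mknmljhk  (last char: 'k')
  sorted[5] = knmljhkkm$m  (last char: 'm')
  sorted[6] = ljhkkm$mknm  (last char: 'm')
  sorted[7] = m$mknmljhkk  (last char: 'k')
  sorted[8] = mknmljhkkm$  (last char: '$')
  sorted[9] = mljhkkm$mkn  (last char: 'n')
  sorted[10] = nmljhkkm$mk  (last char: 'k')
Last column: mjlhkmmk$nk
Original string S is at sorted index 8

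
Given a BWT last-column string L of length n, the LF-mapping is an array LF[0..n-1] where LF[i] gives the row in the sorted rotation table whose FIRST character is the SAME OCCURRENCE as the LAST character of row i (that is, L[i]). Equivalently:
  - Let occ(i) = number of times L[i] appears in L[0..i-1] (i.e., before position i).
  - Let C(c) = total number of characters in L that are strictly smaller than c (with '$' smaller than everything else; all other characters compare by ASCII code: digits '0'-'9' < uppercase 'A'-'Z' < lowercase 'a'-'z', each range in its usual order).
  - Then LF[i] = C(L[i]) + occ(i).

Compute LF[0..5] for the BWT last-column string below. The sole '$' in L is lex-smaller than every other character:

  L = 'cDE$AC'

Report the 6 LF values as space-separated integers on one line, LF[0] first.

Answer: 5 3 4 0 1 2

Derivation:
Char counts: '$':1, 'A':1, 'C':1, 'D':1, 'E':1, 'c':1
C (first-col start): C('$')=0, C('A')=1, C('C')=2, C('D')=3, C('E')=4, C('c')=5
L[0]='c': occ=0, LF[0]=C('c')+0=5+0=5
L[1]='D': occ=0, LF[1]=C('D')+0=3+0=3
L[2]='E': occ=0, LF[2]=C('E')+0=4+0=4
L[3]='$': occ=0, LF[3]=C('$')+0=0+0=0
L[4]='A': occ=0, LF[4]=C('A')+0=1+0=1
L[5]='C': occ=0, LF[5]=C('C')+0=2+0=2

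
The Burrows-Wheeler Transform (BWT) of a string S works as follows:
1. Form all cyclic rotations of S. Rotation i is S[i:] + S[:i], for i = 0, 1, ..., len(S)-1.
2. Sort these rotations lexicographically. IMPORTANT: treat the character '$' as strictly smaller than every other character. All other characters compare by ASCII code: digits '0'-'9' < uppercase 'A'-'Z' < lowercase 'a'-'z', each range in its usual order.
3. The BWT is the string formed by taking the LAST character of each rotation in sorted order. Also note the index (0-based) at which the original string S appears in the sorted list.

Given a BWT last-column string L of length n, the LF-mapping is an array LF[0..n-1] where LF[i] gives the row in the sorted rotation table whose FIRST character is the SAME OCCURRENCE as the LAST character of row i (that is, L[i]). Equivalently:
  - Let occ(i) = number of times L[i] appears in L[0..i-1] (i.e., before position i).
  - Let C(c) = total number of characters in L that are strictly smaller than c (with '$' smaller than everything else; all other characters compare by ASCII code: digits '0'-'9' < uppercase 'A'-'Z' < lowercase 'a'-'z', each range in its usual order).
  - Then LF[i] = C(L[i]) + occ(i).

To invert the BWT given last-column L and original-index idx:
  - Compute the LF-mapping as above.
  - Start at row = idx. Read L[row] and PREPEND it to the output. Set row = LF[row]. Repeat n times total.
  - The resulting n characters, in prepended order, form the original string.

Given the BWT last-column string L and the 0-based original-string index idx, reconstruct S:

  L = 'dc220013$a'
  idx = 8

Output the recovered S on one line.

LF mapping: 9 8 4 5 1 2 3 6 0 7
Walk LF starting at row 8, prepending L[row]:
  step 1: row=8, L[8]='$', prepend. Next row=LF[8]=0
  step 2: row=0, L[0]='d', prepend. Next row=LF[0]=9
  step 3: row=9, L[9]='a', prepend. Next row=LF[9]=7
  step 4: row=7, L[7]='3', prepend. Next row=LF[7]=6
  step 5: row=6, L[6]='1', prepend. Next row=LF[6]=3
  step 6: row=3, L[3]='2', prepend. Next row=LF[3]=5
  step 7: row=5, L[5]='0', prepend. Next row=LF[5]=2
  step 8: row=2, L[2]='2', prepend. Next row=LF[2]=4
  step 9: row=4, L[4]='0', prepend. Next row=LF[4]=1
  step 10: row=1, L[1]='c', prepend. Next row=LF[1]=8
Reversed output: c020213ad$

Answer: c020213ad$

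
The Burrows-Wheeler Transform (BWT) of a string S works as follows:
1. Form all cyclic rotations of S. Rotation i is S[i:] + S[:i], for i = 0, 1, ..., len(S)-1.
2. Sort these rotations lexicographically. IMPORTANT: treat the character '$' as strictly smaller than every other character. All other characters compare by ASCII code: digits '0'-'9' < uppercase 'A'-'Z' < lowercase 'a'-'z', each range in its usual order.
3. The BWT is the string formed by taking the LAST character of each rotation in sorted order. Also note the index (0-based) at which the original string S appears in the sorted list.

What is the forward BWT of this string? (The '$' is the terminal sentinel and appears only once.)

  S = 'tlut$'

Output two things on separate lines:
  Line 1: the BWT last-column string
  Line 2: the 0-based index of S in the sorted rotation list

Answer: ttu$l
3

Derivation:
All 5 rotations (rotation i = S[i:]+S[:i]):
  rot[0] = tlut$
  rot[1] = lut$t
  rot[2] = ut$tl
  rot[3] = t$tlu
  rot[4] = $tlut
Sorted (with $ < everything):
  sorted[0] = $tlut  (last char: 't')
  sorted[1] = lut$t  (last char: 't')
  sorted[2] = t$tlu  (last char: 'u')
  sorted[3] = tlut$  (last char: '$')
  sorted[4] = ut$tl  (last char: 'l')
Last column: ttu$l
Original string S is at sorted index 3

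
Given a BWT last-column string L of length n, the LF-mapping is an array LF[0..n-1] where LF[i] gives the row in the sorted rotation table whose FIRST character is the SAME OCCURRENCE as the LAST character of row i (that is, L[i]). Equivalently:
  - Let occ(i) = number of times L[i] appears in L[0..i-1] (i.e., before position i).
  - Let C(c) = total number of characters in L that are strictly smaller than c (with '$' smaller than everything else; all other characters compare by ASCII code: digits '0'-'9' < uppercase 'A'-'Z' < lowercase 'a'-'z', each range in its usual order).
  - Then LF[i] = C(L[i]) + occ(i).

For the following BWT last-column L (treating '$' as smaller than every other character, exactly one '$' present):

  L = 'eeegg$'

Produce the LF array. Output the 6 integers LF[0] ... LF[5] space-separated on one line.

Answer: 1 2 3 4 5 0

Derivation:
Char counts: '$':1, 'e':3, 'g':2
C (first-col start): C('$')=0, C('e')=1, C('g')=4
L[0]='e': occ=0, LF[0]=C('e')+0=1+0=1
L[1]='e': occ=1, LF[1]=C('e')+1=1+1=2
L[2]='e': occ=2, LF[2]=C('e')+2=1+2=3
L[3]='g': occ=0, LF[3]=C('g')+0=4+0=4
L[4]='g': occ=1, LF[4]=C('g')+1=4+1=5
L[5]='$': occ=0, LF[5]=C('$')+0=0+0=0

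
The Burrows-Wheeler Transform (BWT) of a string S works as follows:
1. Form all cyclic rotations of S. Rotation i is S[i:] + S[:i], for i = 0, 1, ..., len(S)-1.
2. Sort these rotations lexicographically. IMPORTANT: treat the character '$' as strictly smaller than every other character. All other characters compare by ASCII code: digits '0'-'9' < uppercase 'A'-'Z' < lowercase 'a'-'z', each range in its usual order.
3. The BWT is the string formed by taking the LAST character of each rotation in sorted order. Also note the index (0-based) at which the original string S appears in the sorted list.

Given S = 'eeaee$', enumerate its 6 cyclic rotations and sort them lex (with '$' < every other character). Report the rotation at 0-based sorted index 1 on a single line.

All 6 rotations (rotation i = S[i:]+S[:i]):
  rot[0] = eeaee$
  rot[1] = eaee$e
  rot[2] = aee$ee
  rot[3] = ee$eea
  rot[4] = e$eeae
  rot[5] = $eeaee
Sorted (with $ < everything):
  sorted[0] = $eeaee
  sorted[1] = aee$ee
  sorted[2] = e$eeae
  sorted[3] = eaee$e
  sorted[4] = ee$eea
  sorted[5] = eeaee$
sorted[1] = aee$ee

Answer: aee$ee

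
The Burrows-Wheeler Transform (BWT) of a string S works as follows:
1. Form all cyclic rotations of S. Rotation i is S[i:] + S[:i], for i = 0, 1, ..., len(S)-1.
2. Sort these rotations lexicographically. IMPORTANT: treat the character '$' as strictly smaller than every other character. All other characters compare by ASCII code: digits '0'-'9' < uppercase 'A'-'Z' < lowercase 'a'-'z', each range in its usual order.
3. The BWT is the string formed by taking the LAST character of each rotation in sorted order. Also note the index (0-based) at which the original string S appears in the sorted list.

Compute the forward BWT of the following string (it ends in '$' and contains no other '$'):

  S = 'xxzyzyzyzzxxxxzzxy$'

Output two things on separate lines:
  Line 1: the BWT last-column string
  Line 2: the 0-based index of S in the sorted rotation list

All 19 rotations (rotation i = S[i:]+S[:i]):
  rot[0] = xxzyzyzyzzxxxxzzxy$
  rot[1] = xzyzyzyzzxxxxzzxy$x
  rot[2] = zyzyzyzzxxxxzzxy$xx
  rot[3] = yzyzyzzxxxxzzxy$xxz
  rot[4] = zyzyzzxxxxzzxy$xxzy
  rot[5] = yzyzzxxxxzzxy$xxzyz
  rot[6] = zyzzxxxxzzxy$xxzyzy
  rot[7] = yzzxxxxzzxy$xxzyzyz
  rot[8] = zzxxxxzzxy$xxzyzyzy
  rot[9] = zxxxxzzxy$xxzyzyzyz
  rot[10] = xxxxzzxy$xxzyzyzyzz
  rot[11] = xxxzzxy$xxzyzyzyzzx
  rot[12] = xxzzxy$xxzyzyzyzzxx
  rot[13] = xzzxy$xxzyzyzyzzxxx
  rot[14] = zzxy$xxzyzyzyzzxxxx
  rot[15] = zxy$xxzyzyzyzzxxxxz
  rot[16] = xy$xxzyzyzyzzxxxxzz
  rot[17] = y$xxzyzyzyzzxxxxzzx
  rot[18] = $xxzyzyzyzzxxxxzzxy
Sorted (with $ < everything):
  sorted[0] = $xxzyzyzyzzxxxxzzxy  (last char: 'y')
  sorted[1] = xxxxzzxy$xxzyzyzyzz  (last char: 'z')
  sorted[2] = xxxzzxy$xxzyzyzyzzx  (last char: 'x')
  sorted[3] = xxzyzyzyzzxxxxzzxy$  (last char: '$')
  sorted[4] = xxzzxy$xxzyzyzyzzxx  (last char: 'x')
  sorted[5] = xy$xxzyzyzyzzxxxxzz  (last char: 'z')
  sorted[6] = xzyzyzyzzxxxxzzxy$x  (last char: 'x')
  sorted[7] = xzzxy$xxzyzyzyzzxxx  (last char: 'x')
  sorted[8] = y$xxzyzyzyzzxxxxzzx  (last char: 'x')
  sorted[9] = yzyzyzzxxxxzzxy$xxz  (last char: 'z')
  sorted[10] = yzyzzxxxxzzxy$xxzyz  (last char: 'z')
  sorted[11] = yzzxxxxzzxy$xxzyzyz  (last char: 'z')
  sorted[12] = zxxxxzzxy$xxzyzyzyz  (last char: 'z')
  sorted[13] = zxy$xxzyzyzyzzxxxxz  (last char: 'z')
  sorted[14] = zyzyzyzzxxxxzzxy$xx  (last char: 'x')
  sorted[15] = zyzyzzxxxxzzxy$xxzy  (last char: 'y')
  sorted[16] = zyzzxxxxzzxy$xxzyzy  (last char: 'y')
  sorted[17] = zzxxxxzzxy$xxzyzyzy  (last char: 'y')
  sorted[18] = zzxy$xxzyzyzyzzxxxx  (last char: 'x')
Last column: yzx$xzxxxzzzzzxyyyx
Original string S is at sorted index 3

Answer: yzx$xzxxxzzzzzxyyyx
3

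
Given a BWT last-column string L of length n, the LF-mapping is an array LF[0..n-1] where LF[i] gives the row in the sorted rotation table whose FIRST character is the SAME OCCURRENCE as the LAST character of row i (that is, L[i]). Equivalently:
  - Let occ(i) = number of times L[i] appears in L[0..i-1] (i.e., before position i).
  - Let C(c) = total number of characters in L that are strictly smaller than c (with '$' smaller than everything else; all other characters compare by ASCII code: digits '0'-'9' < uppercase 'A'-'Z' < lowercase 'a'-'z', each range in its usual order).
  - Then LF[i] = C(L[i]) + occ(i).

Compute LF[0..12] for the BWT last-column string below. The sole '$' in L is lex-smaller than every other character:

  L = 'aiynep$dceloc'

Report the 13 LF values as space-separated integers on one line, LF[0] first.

Answer: 1 7 12 9 5 11 0 4 2 6 8 10 3

Derivation:
Char counts: '$':1, 'a':1, 'c':2, 'd':1, 'e':2, 'i':1, 'l':1, 'n':1, 'o':1, 'p':1, 'y':1
C (first-col start): C('$')=0, C('a')=1, C('c')=2, C('d')=4, C('e')=5, C('i')=7, C('l')=8, C('n')=9, C('o')=10, C('p')=11, C('y')=12
L[0]='a': occ=0, LF[0]=C('a')+0=1+0=1
L[1]='i': occ=0, LF[1]=C('i')+0=7+0=7
L[2]='y': occ=0, LF[2]=C('y')+0=12+0=12
L[3]='n': occ=0, LF[3]=C('n')+0=9+0=9
L[4]='e': occ=0, LF[4]=C('e')+0=5+0=5
L[5]='p': occ=0, LF[5]=C('p')+0=11+0=11
L[6]='$': occ=0, LF[6]=C('$')+0=0+0=0
L[7]='d': occ=0, LF[7]=C('d')+0=4+0=4
L[8]='c': occ=0, LF[8]=C('c')+0=2+0=2
L[9]='e': occ=1, LF[9]=C('e')+1=5+1=6
L[10]='l': occ=0, LF[10]=C('l')+0=8+0=8
L[11]='o': occ=0, LF[11]=C('o')+0=10+0=10
L[12]='c': occ=1, LF[12]=C('c')+1=2+1=3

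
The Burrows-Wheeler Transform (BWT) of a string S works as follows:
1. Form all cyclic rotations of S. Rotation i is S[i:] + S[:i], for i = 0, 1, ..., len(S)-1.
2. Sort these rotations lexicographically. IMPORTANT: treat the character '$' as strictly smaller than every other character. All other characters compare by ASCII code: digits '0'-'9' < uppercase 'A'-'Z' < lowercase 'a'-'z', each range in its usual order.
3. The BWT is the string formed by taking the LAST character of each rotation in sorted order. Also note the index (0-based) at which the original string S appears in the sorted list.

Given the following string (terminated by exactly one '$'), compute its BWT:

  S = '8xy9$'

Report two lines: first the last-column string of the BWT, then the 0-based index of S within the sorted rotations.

All 5 rotations (rotation i = S[i:]+S[:i]):
  rot[0] = 8xy9$
  rot[1] = xy9$8
  rot[2] = y9$8x
  rot[3] = 9$8xy
  rot[4] = $8xy9
Sorted (with $ < everything):
  sorted[0] = $8xy9  (last char: '9')
  sorted[1] = 8xy9$  (last char: '$')
  sorted[2] = 9$8xy  (last char: 'y')
  sorted[3] = xy9$8  (last char: '8')
  sorted[4] = y9$8x  (last char: 'x')
Last column: 9$y8x
Original string S is at sorted index 1

Answer: 9$y8x
1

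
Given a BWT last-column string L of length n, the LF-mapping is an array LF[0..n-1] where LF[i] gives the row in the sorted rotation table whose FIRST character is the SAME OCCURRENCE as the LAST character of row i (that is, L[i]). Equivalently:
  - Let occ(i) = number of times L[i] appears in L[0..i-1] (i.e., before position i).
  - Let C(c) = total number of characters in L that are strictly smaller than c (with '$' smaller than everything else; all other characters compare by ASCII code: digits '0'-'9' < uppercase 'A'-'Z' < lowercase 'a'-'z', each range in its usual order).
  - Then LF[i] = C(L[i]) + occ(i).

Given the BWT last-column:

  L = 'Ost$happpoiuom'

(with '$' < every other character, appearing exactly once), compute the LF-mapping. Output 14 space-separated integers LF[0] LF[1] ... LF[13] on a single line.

Answer: 1 11 12 0 3 2 8 9 10 6 4 13 7 5

Derivation:
Char counts: '$':1, 'O':1, 'a':1, 'h':1, 'i':1, 'm':1, 'o':2, 'p':3, 's':1, 't':1, 'u':1
C (first-col start): C('$')=0, C('O')=1, C('a')=2, C('h')=3, C('i')=4, C('m')=5, C('o')=6, C('p')=8, C('s')=11, C('t')=12, C('u')=13
L[0]='O': occ=0, LF[0]=C('O')+0=1+0=1
L[1]='s': occ=0, LF[1]=C('s')+0=11+0=11
L[2]='t': occ=0, LF[2]=C('t')+0=12+0=12
L[3]='$': occ=0, LF[3]=C('$')+0=0+0=0
L[4]='h': occ=0, LF[4]=C('h')+0=3+0=3
L[5]='a': occ=0, LF[5]=C('a')+0=2+0=2
L[6]='p': occ=0, LF[6]=C('p')+0=8+0=8
L[7]='p': occ=1, LF[7]=C('p')+1=8+1=9
L[8]='p': occ=2, LF[8]=C('p')+2=8+2=10
L[9]='o': occ=0, LF[9]=C('o')+0=6+0=6
L[10]='i': occ=0, LF[10]=C('i')+0=4+0=4
L[11]='u': occ=0, LF[11]=C('u')+0=13+0=13
L[12]='o': occ=1, LF[12]=C('o')+1=6+1=7
L[13]='m': occ=0, LF[13]=C('m')+0=5+0=5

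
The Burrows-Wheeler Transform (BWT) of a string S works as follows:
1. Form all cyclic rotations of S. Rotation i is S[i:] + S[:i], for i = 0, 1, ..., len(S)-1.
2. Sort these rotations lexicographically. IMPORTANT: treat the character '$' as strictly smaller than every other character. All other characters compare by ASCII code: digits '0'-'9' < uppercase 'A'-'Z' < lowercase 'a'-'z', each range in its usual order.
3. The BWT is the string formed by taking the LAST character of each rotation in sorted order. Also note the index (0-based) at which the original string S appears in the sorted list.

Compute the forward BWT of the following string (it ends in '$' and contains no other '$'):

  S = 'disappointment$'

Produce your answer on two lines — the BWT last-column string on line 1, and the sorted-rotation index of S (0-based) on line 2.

Answer: ts$modteippainn
2

Derivation:
All 15 rotations (rotation i = S[i:]+S[:i]):
  rot[0] = disappointment$
  rot[1] = isappointment$d
  rot[2] = sappointment$di
  rot[3] = appointment$dis
  rot[4] = ppointment$disa
  rot[5] = pointment$disap
  rot[6] = ointment$disapp
  rot[7] = intment$disappo
  rot[8] = ntment$disappoi
  rot[9] = tment$disappoin
  rot[10] = ment$disappoint
  rot[11] = ent$disappointm
  rot[12] = nt$disappointme
  rot[13] = t$disappointmen
  rot[14] = $disappointment
Sorted (with $ < everything):
  sorted[0] = $disappointment  (last char: 't')
  sorted[1] = appointment$dis  (last char: 's')
  sorted[2] = disappointment$  (last char: '$')
  sorted[3] = ent$disappointm  (last char: 'm')
  sorted[4] = intment$disappo  (last char: 'o')
  sorted[5] = isappointment$d  (last char: 'd')
  sorted[6] = ment$disappoint  (last char: 't')
  sorted[7] = nt$disappointme  (last char: 'e')
  sorted[8] = ntment$disappoi  (last char: 'i')
  sorted[9] = ointment$disapp  (last char: 'p')
  sorted[10] = pointment$disap  (last char: 'p')
  sorted[11] = ppointment$disa  (last char: 'a')
  sorted[12] = sappointment$di  (last char: 'i')
  sorted[13] = t$disappointmen  (last char: 'n')
  sorted[14] = tment$disappoin  (last char: 'n')
Last column: ts$modteippainn
Original string S is at sorted index 2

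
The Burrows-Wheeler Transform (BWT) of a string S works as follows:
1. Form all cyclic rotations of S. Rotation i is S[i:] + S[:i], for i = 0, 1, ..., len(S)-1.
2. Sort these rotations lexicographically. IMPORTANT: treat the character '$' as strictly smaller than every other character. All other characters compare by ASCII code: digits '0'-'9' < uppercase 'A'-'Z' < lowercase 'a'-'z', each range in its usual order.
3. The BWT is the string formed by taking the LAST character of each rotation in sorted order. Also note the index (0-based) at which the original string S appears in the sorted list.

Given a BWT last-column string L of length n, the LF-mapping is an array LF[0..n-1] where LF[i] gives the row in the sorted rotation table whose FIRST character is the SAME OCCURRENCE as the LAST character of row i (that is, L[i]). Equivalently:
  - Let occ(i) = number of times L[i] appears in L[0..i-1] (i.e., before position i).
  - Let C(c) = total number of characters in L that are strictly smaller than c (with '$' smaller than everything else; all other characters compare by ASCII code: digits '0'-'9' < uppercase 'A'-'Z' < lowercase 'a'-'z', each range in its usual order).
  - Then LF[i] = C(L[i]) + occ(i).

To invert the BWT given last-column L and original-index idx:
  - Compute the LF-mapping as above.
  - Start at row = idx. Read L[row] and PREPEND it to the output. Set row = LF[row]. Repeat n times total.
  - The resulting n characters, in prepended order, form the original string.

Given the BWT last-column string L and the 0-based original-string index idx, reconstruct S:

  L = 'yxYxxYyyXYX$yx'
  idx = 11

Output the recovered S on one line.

Answer: yxXxYYxyyxYXy$

Derivation:
LF mapping: 10 6 3 7 8 4 11 12 1 5 2 0 13 9
Walk LF starting at row 11, prepending L[row]:
  step 1: row=11, L[11]='$', prepend. Next row=LF[11]=0
  step 2: row=0, L[0]='y', prepend. Next row=LF[0]=10
  step 3: row=10, L[10]='X', prepend. Next row=LF[10]=2
  step 4: row=2, L[2]='Y', prepend. Next row=LF[2]=3
  step 5: row=3, L[3]='x', prepend. Next row=LF[3]=7
  step 6: row=7, L[7]='y', prepend. Next row=LF[7]=12
  step 7: row=12, L[12]='y', prepend. Next row=LF[12]=13
  step 8: row=13, L[13]='x', prepend. Next row=LF[13]=9
  step 9: row=9, L[9]='Y', prepend. Next row=LF[9]=5
  step 10: row=5, L[5]='Y', prepend. Next row=LF[5]=4
  step 11: row=4, L[4]='x', prepend. Next row=LF[4]=8
  step 12: row=8, L[8]='X', prepend. Next row=LF[8]=1
  step 13: row=1, L[1]='x', prepend. Next row=LF[1]=6
  step 14: row=6, L[6]='y', prepend. Next row=LF[6]=11
Reversed output: yxXxYYxyyxYXy$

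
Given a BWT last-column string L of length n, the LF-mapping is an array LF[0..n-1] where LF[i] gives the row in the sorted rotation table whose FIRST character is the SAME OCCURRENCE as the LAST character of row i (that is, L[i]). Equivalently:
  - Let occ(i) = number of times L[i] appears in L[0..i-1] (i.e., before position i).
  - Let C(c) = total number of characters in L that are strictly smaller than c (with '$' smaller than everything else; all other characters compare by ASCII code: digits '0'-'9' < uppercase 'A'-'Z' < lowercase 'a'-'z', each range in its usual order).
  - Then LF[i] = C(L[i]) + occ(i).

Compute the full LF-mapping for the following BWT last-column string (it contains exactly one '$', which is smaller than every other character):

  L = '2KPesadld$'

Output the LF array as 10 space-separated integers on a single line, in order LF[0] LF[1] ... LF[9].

Answer: 1 2 3 7 9 4 5 8 6 0

Derivation:
Char counts: '$':1, '2':1, 'K':1, 'P':1, 'a':1, 'd':2, 'e':1, 'l':1, 's':1
C (first-col start): C('$')=0, C('2')=1, C('K')=2, C('P')=3, C('a')=4, C('d')=5, C('e')=7, C('l')=8, C('s')=9
L[0]='2': occ=0, LF[0]=C('2')+0=1+0=1
L[1]='K': occ=0, LF[1]=C('K')+0=2+0=2
L[2]='P': occ=0, LF[2]=C('P')+0=3+0=3
L[3]='e': occ=0, LF[3]=C('e')+0=7+0=7
L[4]='s': occ=0, LF[4]=C('s')+0=9+0=9
L[5]='a': occ=0, LF[5]=C('a')+0=4+0=4
L[6]='d': occ=0, LF[6]=C('d')+0=5+0=5
L[7]='l': occ=0, LF[7]=C('l')+0=8+0=8
L[8]='d': occ=1, LF[8]=C('d')+1=5+1=6
L[9]='$': occ=0, LF[9]=C('$')+0=0+0=0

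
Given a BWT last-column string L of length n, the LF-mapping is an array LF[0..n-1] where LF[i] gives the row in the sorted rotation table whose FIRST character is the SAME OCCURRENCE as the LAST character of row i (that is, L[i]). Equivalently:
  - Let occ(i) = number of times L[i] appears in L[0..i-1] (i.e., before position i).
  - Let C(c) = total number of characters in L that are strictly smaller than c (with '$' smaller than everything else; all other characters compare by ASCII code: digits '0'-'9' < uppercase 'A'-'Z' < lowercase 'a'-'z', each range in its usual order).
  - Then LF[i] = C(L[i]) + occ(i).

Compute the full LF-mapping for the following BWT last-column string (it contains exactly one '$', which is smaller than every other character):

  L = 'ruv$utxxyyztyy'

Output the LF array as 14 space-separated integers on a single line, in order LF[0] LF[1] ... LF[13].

Char counts: '$':1, 'r':1, 't':2, 'u':2, 'v':1, 'x':2, 'y':4, 'z':1
C (first-col start): C('$')=0, C('r')=1, C('t')=2, C('u')=4, C('v')=6, C('x')=7, C('y')=9, C('z')=13
L[0]='r': occ=0, LF[0]=C('r')+0=1+0=1
L[1]='u': occ=0, LF[1]=C('u')+0=4+0=4
L[2]='v': occ=0, LF[2]=C('v')+0=6+0=6
L[3]='$': occ=0, LF[3]=C('$')+0=0+0=0
L[4]='u': occ=1, LF[4]=C('u')+1=4+1=5
L[5]='t': occ=0, LF[5]=C('t')+0=2+0=2
L[6]='x': occ=0, LF[6]=C('x')+0=7+0=7
L[7]='x': occ=1, LF[7]=C('x')+1=7+1=8
L[8]='y': occ=0, LF[8]=C('y')+0=9+0=9
L[9]='y': occ=1, LF[9]=C('y')+1=9+1=10
L[10]='z': occ=0, LF[10]=C('z')+0=13+0=13
L[11]='t': occ=1, LF[11]=C('t')+1=2+1=3
L[12]='y': occ=2, LF[12]=C('y')+2=9+2=11
L[13]='y': occ=3, LF[13]=C('y')+3=9+3=12

Answer: 1 4 6 0 5 2 7 8 9 10 13 3 11 12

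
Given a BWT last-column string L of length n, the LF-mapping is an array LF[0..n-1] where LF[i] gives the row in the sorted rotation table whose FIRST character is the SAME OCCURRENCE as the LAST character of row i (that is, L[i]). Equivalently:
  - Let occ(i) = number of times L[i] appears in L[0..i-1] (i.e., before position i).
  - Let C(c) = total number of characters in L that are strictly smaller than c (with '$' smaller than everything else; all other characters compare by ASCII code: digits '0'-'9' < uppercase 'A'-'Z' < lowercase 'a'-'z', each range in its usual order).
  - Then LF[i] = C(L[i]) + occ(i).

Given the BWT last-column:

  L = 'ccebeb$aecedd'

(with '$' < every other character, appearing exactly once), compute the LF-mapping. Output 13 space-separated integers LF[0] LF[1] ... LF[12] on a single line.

Char counts: '$':1, 'a':1, 'b':2, 'c':3, 'd':2, 'e':4
C (first-col start): C('$')=0, C('a')=1, C('b')=2, C('c')=4, C('d')=7, C('e')=9
L[0]='c': occ=0, LF[0]=C('c')+0=4+0=4
L[1]='c': occ=1, LF[1]=C('c')+1=4+1=5
L[2]='e': occ=0, LF[2]=C('e')+0=9+0=9
L[3]='b': occ=0, LF[3]=C('b')+0=2+0=2
L[4]='e': occ=1, LF[4]=C('e')+1=9+1=10
L[5]='b': occ=1, LF[5]=C('b')+1=2+1=3
L[6]='$': occ=0, LF[6]=C('$')+0=0+0=0
L[7]='a': occ=0, LF[7]=C('a')+0=1+0=1
L[8]='e': occ=2, LF[8]=C('e')+2=9+2=11
L[9]='c': occ=2, LF[9]=C('c')+2=4+2=6
L[10]='e': occ=3, LF[10]=C('e')+3=9+3=12
L[11]='d': occ=0, LF[11]=C('d')+0=7+0=7
L[12]='d': occ=1, LF[12]=C('d')+1=7+1=8

Answer: 4 5 9 2 10 3 0 1 11 6 12 7 8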